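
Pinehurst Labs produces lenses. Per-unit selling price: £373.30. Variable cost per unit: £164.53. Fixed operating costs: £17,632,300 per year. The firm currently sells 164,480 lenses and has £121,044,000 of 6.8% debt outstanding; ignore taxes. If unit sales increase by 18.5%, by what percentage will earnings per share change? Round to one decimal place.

+75.0%

Total contribution margin = 164,480 × £208.77 = £34,338,489.60.
Subtracting fixed costs: EBIT = £34,338,489.60 − £17,632,300 = £16,706,189.60.
After interest of £8,230,992.00, pre-tax earnings = £8,475,197.60.
Degree of combined leverage = contribution ÷ (EBIT − I) = £34,338,489.60 ÷ £8,475,197.60 = 4.0516.
EPS therefore changes by 4.0516 × (+18.5%) = +75.0%.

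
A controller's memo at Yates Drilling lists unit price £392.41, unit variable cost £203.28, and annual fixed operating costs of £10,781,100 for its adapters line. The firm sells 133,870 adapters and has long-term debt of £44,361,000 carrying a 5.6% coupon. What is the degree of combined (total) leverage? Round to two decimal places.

2.10

Total contribution margin = 133,870 × £189.13 = £25,318,833.10.
Subtracting fixed costs: EBIT = £25,318,833.10 − £10,781,100 = £14,537,733.10. Interest = £2,484,216.00, so EBIT − I = £12,053,517.10.
DCL = contribution ÷ (EBIT − I) = £25,318,833.10 ÷ £12,053,517.10 = 2.1005.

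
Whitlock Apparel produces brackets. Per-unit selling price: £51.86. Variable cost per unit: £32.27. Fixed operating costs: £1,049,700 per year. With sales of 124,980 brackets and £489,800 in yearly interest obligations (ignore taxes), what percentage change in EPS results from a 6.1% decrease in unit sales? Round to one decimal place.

-16.4%

At 124,980 units, contribution = 124,980 × £19.59 = £2,448,358.20.
EBIT = £2,448,358.20 − £1,049,700 = £1,398,658.20.
After interest of £489,800.00, pre-tax earnings = £908,858.20.
Degree of combined leverage = contribution ÷ (EBIT − I) = £2,448,358.20 ÷ £908,858.20 = 2.6939.
%ΔEPS = DCL × %ΔSales = 2.6939 × -6.1% = -16.4%.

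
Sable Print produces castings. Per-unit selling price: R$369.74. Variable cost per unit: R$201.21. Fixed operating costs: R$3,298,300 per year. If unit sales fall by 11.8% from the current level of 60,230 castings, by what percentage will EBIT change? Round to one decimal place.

-17.5%

At 60,230 units, contribution = 60,230 × R$168.53 = R$10,150,561.90.
Operating income = contribution − fixed costs = R$10,150,561.90 − R$3,298,300 = R$6,852,261.90.
Degree of operating leverage = R$10,150,561.90 / R$6,852,261.90 = 1.4813.
So EBIT moves 1.4813 × (-11.8%) = -17.5%.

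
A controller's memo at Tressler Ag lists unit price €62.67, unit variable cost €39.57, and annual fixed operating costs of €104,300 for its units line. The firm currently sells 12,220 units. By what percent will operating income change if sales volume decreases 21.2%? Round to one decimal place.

-33.6%

At 12,220 units, contribution = 12,220 × €23.10 = €282,282.00.
Operating income = contribution − fixed costs = €282,282.00 − €104,300 = €177,982.00.
DOL = contribution ÷ EBIT = €282,282.00 ÷ €177,982.00 = 1.5860.
Operating income changes by 1.5860 × -21.2% = -33.6%.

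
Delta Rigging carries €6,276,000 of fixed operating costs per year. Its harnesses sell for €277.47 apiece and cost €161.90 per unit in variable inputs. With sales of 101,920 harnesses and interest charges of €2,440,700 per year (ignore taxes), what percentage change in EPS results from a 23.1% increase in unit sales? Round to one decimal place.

At 101,920 units, contribution = 101,920 × €115.57 = €11,778,894.40.
Operating income = contribution − fixed costs = €11,778,894.40 − €6,276,000 = €5,502,894.40.
After interest of €2,440,700.00, pre-tax earnings = €3,062,194.40.
DCL = total CM / (EBIT − I) = €11,778,894.40 / €3,062,194.40 = 3.8466.
%ΔEPS = DCL × %ΔSales = 3.8466 × +23.1% = +88.9%.

+88.9%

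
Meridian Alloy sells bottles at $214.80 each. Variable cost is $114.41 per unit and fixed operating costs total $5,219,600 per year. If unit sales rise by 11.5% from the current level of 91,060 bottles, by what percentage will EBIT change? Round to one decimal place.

+26.8%

Contribution at this volume is 91,060 × $100.39 = $9,141,513.40.
Subtracting fixed costs: EBIT = $9,141,513.40 − $5,219,600 = $3,921,913.40.
DOL = contribution ÷ EBIT = $9,141,513.40 ÷ $3,921,913.40 = 2.3309.
%ΔEBIT = DOL × %ΔSales = 2.3309 × +11.5% = +26.8%.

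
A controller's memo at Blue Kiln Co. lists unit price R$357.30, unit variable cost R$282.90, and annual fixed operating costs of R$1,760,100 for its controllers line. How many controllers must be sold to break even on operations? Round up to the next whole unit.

Contribution margin per unit = R$357.30 − R$282.90 = R$74.40.
Break-even Q = R$1,760,100 / R$74.40 = 23,657.26 → 23,658 controllers.

23,658 controllers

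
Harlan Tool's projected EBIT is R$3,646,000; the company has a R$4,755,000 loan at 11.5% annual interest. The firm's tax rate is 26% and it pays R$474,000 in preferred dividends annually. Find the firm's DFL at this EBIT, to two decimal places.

Annual interest charges come to R$546,825.00.
Preferred dividends grossed up pre-tax: R$474,000 / (1 − 0.26) = R$640,540.54.
DFL = EBIT ÷ [EBIT − I − D_p/(1−t)] = R$3,646,000 ÷ [R$3,646,000 − R$546,825.00 − R$640,540.54] = R$3,646,000 ÷ R$2,458,634.46 = 1.4829.

1.48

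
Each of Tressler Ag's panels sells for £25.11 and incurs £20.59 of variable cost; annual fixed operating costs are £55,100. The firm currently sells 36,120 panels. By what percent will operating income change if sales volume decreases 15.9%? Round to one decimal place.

-24.0%

At 36,120 units, contribution = 36,120 × £4.52 = £163,262.40.
EBIT = £163,262.40 − £55,100 = £108,162.40.
So DOL = total CM / EBIT = £163,262.40 / £108,162.40 = 1.5094.
So EBIT moves 1.5094 × (-15.9%) = -24.0%.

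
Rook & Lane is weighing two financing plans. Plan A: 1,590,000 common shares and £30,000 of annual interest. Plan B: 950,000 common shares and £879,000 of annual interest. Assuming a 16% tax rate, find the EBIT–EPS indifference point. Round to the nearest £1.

Set EPS_A = EPS_B: (EBIT − £30,000)(1 − 0.16) ÷ 1,590,000 = (EBIT − £879,000)(1 − 0.16) ÷ 950,000.
Cancelling (1 − t) and cross-multiplying: 950,000·(EBIT − 30,000) = 1,590,000·(EBIT − 879,000).
EBIT × (1,590,000 − 950,000) = 879,000 × 1,590,000 − 30,000 × 950,000 = 1,369,110,000,000, so EBIT = 1,369,110,000,000 ÷ 640,000 = 2,139,234.38.

£2,139,234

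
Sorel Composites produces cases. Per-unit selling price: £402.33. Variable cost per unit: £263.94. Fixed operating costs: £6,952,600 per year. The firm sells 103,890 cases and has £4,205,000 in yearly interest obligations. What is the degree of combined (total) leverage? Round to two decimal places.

Total contribution margin = 103,890 × £138.39 = £14,377,337.10.
EBIT = £14,377,337.10 − £6,952,600 = £7,424,737.10. Interest = £4,205,000.00.
DOL = £14,377,337.10 ÷ £7,424,737.10 = 1.9364; DFL = £7,424,737.10 ÷ £3,219,737.10 = 2.3060.
Combined leverage = 1.9364 × 2.3060 = 4.4653.

4.47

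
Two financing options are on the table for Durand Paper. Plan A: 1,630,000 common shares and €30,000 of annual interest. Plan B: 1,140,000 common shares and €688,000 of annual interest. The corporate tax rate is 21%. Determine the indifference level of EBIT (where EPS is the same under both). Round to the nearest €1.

Set EPS_A = EPS_B: (EBIT − €30,000)(1 − 0.21) ÷ 1,630,000 = (EBIT − €688,000)(1 − 0.21) ÷ 1,140,000.
Cancelling (1 − t) and cross-multiplying: 1,140,000·(EBIT − 30,000) = 1,630,000·(EBIT − 688,000).
EBIT × (1,630,000 − 1,140,000) = 688,000 × 1,630,000 − 30,000 × 1,140,000 = 1,087,240,000,000, so EBIT = 1,087,240,000,000 ÷ 490,000 = 2,218,857.14.

€2,218,857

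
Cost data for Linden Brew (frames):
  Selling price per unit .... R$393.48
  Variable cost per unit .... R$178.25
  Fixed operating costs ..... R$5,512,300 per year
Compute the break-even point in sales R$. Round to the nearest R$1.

R$10,077,498

CM per unit = R$393.48 − R$178.25 = R$215.23; CM ratio = R$215.23 / R$393.48 = 0.5470.
Break-even revenue = fixed costs × price ÷ CM = R$5,512,300 × R$393.48 ÷ R$215.23 = R$10,077,498.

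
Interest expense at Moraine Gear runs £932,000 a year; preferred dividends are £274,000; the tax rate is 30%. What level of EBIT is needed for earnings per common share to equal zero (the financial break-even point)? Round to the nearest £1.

£1,323,429

Preferred dividends are paid after tax, so their pre-tax equivalent is £274,000 ÷ (1 − 0.30) = £391,428.57.
Financial break-even EBIT = interest + D_p ÷ (1 − t) = £932,000 + £391,428.57 = £1,323,428.57.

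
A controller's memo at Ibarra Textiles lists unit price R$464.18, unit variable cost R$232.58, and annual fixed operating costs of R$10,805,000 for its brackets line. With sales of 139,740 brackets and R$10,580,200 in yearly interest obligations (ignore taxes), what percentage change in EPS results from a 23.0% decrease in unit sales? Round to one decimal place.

Contribution at this volume is 139,740 × R$231.60 = R$32,363,784.00.
EBIT = R$32,363,784.00 − R$10,805,000 = R$21,558,784.00.
After interest of R$10,580,200.00, pre-tax earnings = R$10,978,584.00.
DCL = total CM / (EBIT − I) = R$32,363,784.00 / R$10,978,584.00 = 2.9479.
EPS therefore changes by 2.9479 × (-23.0%) = -67.8%.

-67.8%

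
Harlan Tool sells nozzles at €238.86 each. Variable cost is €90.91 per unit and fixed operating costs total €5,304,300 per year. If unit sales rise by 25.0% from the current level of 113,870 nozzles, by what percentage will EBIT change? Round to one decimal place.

+36.5%

Contribution at this volume is 113,870 × €147.95 = €16,847,066.50.
EBIT = €16,847,066.50 − €5,304,300 = €11,542,766.50.
So DOL = total CM / EBIT = €16,847,066.50 / €11,542,766.50 = 1.4595.
So EBIT moves 1.4595 × (+25.0%) = +36.5%.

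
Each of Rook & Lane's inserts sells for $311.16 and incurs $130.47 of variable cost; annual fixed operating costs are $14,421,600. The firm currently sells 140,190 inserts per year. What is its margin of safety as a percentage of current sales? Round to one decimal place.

Unit CM = price − variable cost = $311.16 − $130.47 = $180.69. Break-even units = $14,421,600 ÷ $180.69 = 79,814.05; break-even revenue = 79,814.05 × $311.16 = $24,834,938.60.
Actual sales revenue = 140,190 × $311.16 = $43,621,520.40.
Margin of safety = ($43,621,520.40 − $24,834,938.60) ÷ $43,621,520.40 = 43.1%.

43.1%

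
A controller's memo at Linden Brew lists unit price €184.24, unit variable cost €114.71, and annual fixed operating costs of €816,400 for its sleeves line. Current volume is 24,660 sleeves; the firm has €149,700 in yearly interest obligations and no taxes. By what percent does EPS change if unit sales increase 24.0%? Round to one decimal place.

At 24,660 units, contribution = 24,660 × €69.53 = €1,714,609.80.
Operating income = contribution − fixed costs = €1,714,609.80 − €816,400 = €898,209.80.
After interest of €149,700.00, pre-tax earnings = €748,509.80.
Degree of combined leverage = contribution ÷ (EBIT − I) = €1,714,609.80 ÷ €748,509.80 = 2.2907.
%ΔEPS = DCL × %ΔSales = 2.2907 × +24.0% = +55.0%.

+55.0%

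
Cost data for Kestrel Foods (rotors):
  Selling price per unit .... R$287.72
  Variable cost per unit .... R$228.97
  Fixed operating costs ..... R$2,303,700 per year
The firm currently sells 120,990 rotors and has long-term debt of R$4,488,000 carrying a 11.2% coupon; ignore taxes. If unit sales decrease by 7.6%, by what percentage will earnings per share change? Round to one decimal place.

-12.6%

Total contribution margin = 120,990 × R$58.75 = R$7,108,162.50.
Operating income = contribution − fixed costs = R$7,108,162.50 − R$2,303,700 = R$4,804,462.50.
Interest = R$502,656.00, so EBIT − I = R$4,301,806.50.
DCL = total CM / (EBIT − I) = R$7,108,162.50 / R$4,301,806.50 = 1.6524.
%ΔEPS = DCL × %ΔSales = 1.6524 × -7.6% = -12.6%.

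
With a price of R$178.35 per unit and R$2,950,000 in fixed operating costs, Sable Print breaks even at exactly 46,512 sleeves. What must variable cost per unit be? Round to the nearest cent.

R$114.93

Contribution per unit must be FC / Q = R$2,950,000 / 46,512 = R$63.4245.
Variable cost per unit = R$178.35 − R$63.4245 = R$114.93.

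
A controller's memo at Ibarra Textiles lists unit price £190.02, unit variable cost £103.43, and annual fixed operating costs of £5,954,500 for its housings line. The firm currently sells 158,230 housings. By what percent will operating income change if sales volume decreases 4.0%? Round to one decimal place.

At 158,230 units, contribution = 158,230 × £86.59 = £13,701,135.70.
Operating income = contribution − fixed costs = £13,701,135.70 − £5,954,500 = £7,746,635.70.
DOL = contribution ÷ EBIT = £13,701,135.70 ÷ £7,746,635.70 = 1.7687.
Operating income changes by 1.7687 × -4.0% = -7.1%.

-7.1%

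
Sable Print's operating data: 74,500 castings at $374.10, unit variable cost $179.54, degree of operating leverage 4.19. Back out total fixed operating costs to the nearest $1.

$11,035,360

At 74,500 units, contribution = 74,500 × $194.56 = $14,494,720.00.
DOL = contribution / EBIT, so EBIT = $14,494,720.00 / 4.19 = $3,459,360.38.
And FC = contribution − EBIT = $14,494,720.00 − $3,459,360.38 = $11,035,360.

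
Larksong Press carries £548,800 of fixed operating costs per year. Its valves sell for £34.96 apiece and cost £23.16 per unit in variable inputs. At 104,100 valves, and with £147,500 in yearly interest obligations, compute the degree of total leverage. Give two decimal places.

2.31

Total contribution margin = 104,100 × £11.80 = £1,228,380.00.
Subtracting fixed costs: EBIT = £1,228,380.00 − £548,800 = £679,580.00. Interest = £147,500.00, so EBIT − I = £532,080.00.
Degree of total leverage = total CM / (EBIT − interest) = £1,228,380.00 / £532,080.00 = 2.3086.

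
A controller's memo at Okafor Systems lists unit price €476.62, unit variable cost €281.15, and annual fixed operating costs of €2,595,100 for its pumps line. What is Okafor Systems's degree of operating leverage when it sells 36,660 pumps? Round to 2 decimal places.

1.57

Total contribution margin = 36,660 × €195.47 = €7,165,930.20.
EBIT = €7,165,930.20 − €2,595,100 = €4,570,830.20.
So DOL = total CM / EBIT = €7,165,930.20 / €4,570,830.20 = 1.5678.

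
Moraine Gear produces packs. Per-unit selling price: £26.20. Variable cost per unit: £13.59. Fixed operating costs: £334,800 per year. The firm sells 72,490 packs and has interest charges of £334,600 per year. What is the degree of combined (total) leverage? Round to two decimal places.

3.74

Contribution at this volume is 72,490 × £12.61 = £914,098.90.
Subtracting fixed costs: EBIT = £914,098.90 − £334,800 = £579,298.90. Interest = £334,600.00.
DOL = £914,098.90 ÷ £579,298.90 = 1.5779; DFL = £579,298.90 ÷ £244,698.90 = 2.3674.
DCL = DOL × DFL = 1.5779 × 2.3674 = 3.7355.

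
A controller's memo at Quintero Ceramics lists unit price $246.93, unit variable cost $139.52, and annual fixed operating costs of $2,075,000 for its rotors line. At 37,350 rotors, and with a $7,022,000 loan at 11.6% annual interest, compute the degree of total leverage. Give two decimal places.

3.57

Contribution at this volume is 37,350 × $107.41 = $4,011,763.50.
Subtracting fixed costs: EBIT = $4,011,763.50 − $2,075,000 = $1,936,763.50. Interest = $814,552.00, so EBIT − I = $1,122,211.50.
DCL = contribution ÷ (EBIT − I) = $4,011,763.50 ÷ $1,122,211.50 = 3.5749.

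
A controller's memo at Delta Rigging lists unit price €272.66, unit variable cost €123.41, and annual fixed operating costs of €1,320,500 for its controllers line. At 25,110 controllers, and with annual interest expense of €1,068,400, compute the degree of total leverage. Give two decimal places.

Contribution at this volume is 25,110 × €149.25 = €3,747,667.50.
EBIT = €3,747,667.50 − €1,320,500 = €2,427,167.50. Interest = €1,068,400.00, so EBIT − I = €1,358,767.50.
Degree of total leverage = total CM / (EBIT − interest) = €3,747,667.50 / €1,358,767.50 = 2.7581.

2.76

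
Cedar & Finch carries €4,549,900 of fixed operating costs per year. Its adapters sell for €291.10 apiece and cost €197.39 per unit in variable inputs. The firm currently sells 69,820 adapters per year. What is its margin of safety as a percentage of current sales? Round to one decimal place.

30.5%

Unit CM = price − variable cost = €291.10 − €197.39 = €93.71. Break-even units = €4,549,900 ÷ €93.71 = 48,552.98; break-even revenue = 48,552.98 × €291.10 = €14,133,773.24.
Actual sales revenue = 69,820 × €291.10 = €20,324,602.00.
Margin of safety = (€20,324,602.00 − €14,133,773.24) ÷ €20,324,602.00 = 30.5%.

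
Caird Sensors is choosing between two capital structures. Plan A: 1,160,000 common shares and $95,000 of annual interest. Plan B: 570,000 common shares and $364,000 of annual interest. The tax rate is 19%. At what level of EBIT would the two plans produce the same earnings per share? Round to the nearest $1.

$623,881

Set EPS_A = EPS_B: (EBIT − $95,000)(1 − 0.19) ÷ 1,160,000 = (EBIT − $364,000)(1 − 0.19) ÷ 570,000.
Cancelling (1 − t) and cross-multiplying: 570,000·(EBIT − 95,000) = 1,160,000·(EBIT − 364,000).
EBIT × (1,160,000 − 570,000) = 364,000 × 1,160,000 − 95,000 × 570,000 = 368,090,000,000, so EBIT = 368,090,000,000 ÷ 590,000 = 623,881.36.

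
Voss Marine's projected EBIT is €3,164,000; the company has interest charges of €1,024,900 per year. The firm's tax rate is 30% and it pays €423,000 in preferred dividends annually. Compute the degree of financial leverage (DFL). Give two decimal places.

2.06

Annual interest charges come to €1,024,900.00.
Pre-tax preferred-dividend burden = €423,000 ÷ (1 − 0.30) = €604,285.71.
DFL = EBIT ÷ [EBIT − I − D_p/(1−t)] = €3,164,000 ÷ [€3,164,000 − €1,024,900.00 − €604,285.71] = €3,164,000 ÷ €1,534,814.29 = 2.0615.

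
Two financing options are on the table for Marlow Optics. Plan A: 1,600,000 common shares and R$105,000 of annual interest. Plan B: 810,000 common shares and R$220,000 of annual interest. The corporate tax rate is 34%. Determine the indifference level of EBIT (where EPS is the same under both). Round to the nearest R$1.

R$337,911

Set EPS_A = EPS_B: (EBIT − R$105,000)(1 − 0.34) ÷ 1,600,000 = (EBIT − R$220,000)(1 − 0.34) ÷ 810,000.
Cancelling (1 − t) and cross-multiplying: 810,000·(EBIT − 105,000) = 1,600,000·(EBIT − 220,000).
Solving, EBIT = (220,000·1,600,000 − 105,000·810,000) / (1,600,000 − 810,000) = 266,950,000,000 / 790,000 = 337,911.39.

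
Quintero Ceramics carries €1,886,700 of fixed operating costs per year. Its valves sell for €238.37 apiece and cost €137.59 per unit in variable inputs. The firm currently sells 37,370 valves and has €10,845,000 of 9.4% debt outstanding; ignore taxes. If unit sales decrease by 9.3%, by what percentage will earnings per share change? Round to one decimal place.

-40.7%

Contribution at this volume is 37,370 × €100.78 = €3,766,148.60.
Subtracting fixed costs: EBIT = €3,766,148.60 − €1,886,700 = €1,879,448.60.
After interest of €1,019,430.00, pre-tax earnings = €860,018.60.
Degree of combined leverage = contribution ÷ (EBIT − I) = €3,766,148.60 ÷ €860,018.60 = 4.3791.
%ΔEPS = DCL × %ΔSales = 4.3791 × -9.3% = -40.7%.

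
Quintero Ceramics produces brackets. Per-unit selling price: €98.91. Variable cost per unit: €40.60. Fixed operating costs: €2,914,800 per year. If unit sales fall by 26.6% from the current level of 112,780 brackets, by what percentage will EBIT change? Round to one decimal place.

Total contribution margin = 112,780 × €58.31 = €6,576,201.80.
Operating income = contribution − fixed costs = €6,576,201.80 − €2,914,800 = €3,661,401.80.
DOL = contribution ÷ EBIT = €6,576,201.80 ÷ €3,661,401.80 = 1.7961.
So EBIT moves 1.7961 × (-26.6%) = -47.8%.

-47.8%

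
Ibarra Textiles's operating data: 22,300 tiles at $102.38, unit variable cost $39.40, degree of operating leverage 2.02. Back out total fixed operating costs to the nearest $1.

$709,180

Contribution at this volume is 22,300 × $62.98 = $1,404,454.00.
Since DOL = CM ÷ EBIT, EBIT = $1,404,454.00 ÷ 2.02 = $695,274.26.
And FC = contribution − EBIT = $1,404,454.00 − $695,274.26 = $709,180.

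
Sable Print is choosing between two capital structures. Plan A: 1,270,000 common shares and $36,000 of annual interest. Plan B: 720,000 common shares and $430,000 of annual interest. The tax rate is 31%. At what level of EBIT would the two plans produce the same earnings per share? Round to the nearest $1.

Set EPS_A = EPS_B: (EBIT − $36,000)(1 − 0.31) ÷ 1,270,000 = (EBIT − $430,000)(1 − 0.31) ÷ 720,000.
Cancelling (1 − t) and cross-multiplying: 720,000·(EBIT − 36,000) = 1,270,000·(EBIT − 430,000).
Solving, EBIT = (430,000·1,270,000 − 36,000·720,000) / (1,270,000 − 720,000) = 520,180,000,000 / 550,000 = 945,781.82.

$945,782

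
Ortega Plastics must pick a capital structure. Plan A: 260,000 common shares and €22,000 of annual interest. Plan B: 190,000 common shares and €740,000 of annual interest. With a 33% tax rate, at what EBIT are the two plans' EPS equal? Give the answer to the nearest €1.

Set EPS_A = EPS_B: (EBIT − €22,000)(1 − 0.33) ÷ 260,000 = (EBIT − €740,000)(1 − 0.33) ÷ 190,000.
Cancelling (1 − t) and cross-multiplying: 190,000·(EBIT − 22,000) = 260,000·(EBIT − 740,000).
EBIT × (260,000 − 190,000) = 740,000 × 260,000 − 22,000 × 190,000 = 188,220,000,000, so EBIT = 188,220,000,000 ÷ 70,000 = 2,688,857.14.

€2,688,857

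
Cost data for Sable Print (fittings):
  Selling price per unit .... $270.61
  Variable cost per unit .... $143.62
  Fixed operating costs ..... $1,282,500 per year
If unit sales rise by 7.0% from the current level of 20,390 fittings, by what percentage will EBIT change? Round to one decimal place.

Contribution at this volume is 20,390 × $126.99 = $2,589,326.10.
EBIT = $2,589,326.10 − $1,282,500 = $1,306,826.10.
So DOL = total CM / EBIT = $2,589,326.10 / $1,306,826.10 = 1.9814.
Operating income changes by 1.9814 × +7.0% = +13.9%.

+13.9%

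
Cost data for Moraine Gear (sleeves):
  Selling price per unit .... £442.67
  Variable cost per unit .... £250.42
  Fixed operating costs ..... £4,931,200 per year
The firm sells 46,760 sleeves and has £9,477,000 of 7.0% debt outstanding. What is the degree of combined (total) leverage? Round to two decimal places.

Contribution at this volume is 46,760 × £192.25 = £8,989,610.00.
Subtracting fixed costs: EBIT = £8,989,610.00 − £4,931,200 = £4,058,410.00. Interest = £663,390.00, so EBIT − I = £3,395,020.00.
Degree of total leverage = total CM / (EBIT − interest) = £8,989,610.00 / £3,395,020.00 = 2.6479.

2.65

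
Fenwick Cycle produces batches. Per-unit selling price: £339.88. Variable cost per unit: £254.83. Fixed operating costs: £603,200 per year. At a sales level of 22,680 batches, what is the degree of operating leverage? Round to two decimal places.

1.45

Contribution at this volume is 22,680 × £85.05 = £1,928,934.00.
Subtracting fixed costs: EBIT = £1,928,934.00 − £603,200 = £1,325,734.00.
So DOL = total CM / EBIT = £1,928,934.00 / £1,325,734.00 = 1.4550.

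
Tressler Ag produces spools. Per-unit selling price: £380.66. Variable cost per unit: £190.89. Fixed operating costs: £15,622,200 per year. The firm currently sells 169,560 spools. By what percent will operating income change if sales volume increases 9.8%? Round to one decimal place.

At 169,560 units, contribution = 169,560 × £189.77 = £32,177,401.20.
EBIT = £32,177,401.20 − £15,622,200 = £16,555,201.20.
So DOL = total CM / EBIT = £32,177,401.20 / £16,555,201.20 = 1.9436.
So EBIT moves 1.9436 × (+9.8%) = +19.0%.

+19.0%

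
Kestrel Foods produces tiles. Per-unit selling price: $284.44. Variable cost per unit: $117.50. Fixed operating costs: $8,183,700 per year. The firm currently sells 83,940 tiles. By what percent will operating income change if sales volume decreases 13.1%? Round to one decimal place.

Total contribution margin = 83,940 × $166.94 = $14,012,943.60.
Operating income = contribution − fixed costs = $14,012,943.60 − $8,183,700 = $5,829,243.60.
So DOL = total CM / EBIT = $14,012,943.60 / $5,829,243.60 = 2.4039.
%ΔEBIT = DOL × %ΔSales = 2.4039 × -13.1% = -31.5%.

-31.5%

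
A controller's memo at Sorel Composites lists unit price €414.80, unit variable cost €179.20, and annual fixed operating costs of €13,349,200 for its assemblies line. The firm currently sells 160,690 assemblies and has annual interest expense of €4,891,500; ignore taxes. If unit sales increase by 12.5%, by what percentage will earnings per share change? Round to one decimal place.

Contribution at this volume is 160,690 × €235.60 = €37,858,564.00.
Operating income = contribution − fixed costs = €37,858,564.00 − €13,349,200 = €24,509,364.00.
Interest = €4,891,500.00, so EBIT − I = €19,617,864.00.
DCL = total CM / (EBIT − I) = €37,858,564.00 / €19,617,864.00 = 1.9298.
%ΔEPS = DCL × %ΔSales = 1.9298 × +12.5% = +24.1%.

+24.1%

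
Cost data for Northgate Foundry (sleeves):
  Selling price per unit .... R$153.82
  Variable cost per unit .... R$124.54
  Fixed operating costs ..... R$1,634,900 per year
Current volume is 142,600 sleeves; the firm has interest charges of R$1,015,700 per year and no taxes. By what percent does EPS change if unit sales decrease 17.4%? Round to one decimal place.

-47.6%

Total contribution margin = 142,600 × R$29.28 = R$4,175,328.00.
EBIT = R$4,175,328.00 − R$1,634,900 = R$2,540,428.00.
Interest = R$1,015,700.00, so EBIT − I = R$1,524,728.00.
Degree of combined leverage = contribution ÷ (EBIT − I) = R$4,175,328.00 ÷ R$1,524,728.00 = 2.7384.
%ΔEPS = DCL × %ΔSales = 2.7384 × -17.4% = -47.6%.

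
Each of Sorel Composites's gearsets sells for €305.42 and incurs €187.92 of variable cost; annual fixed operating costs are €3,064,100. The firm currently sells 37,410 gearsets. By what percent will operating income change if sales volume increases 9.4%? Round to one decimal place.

At 37,410 units, contribution = 37,410 × €117.50 = €4,395,675.00.
Operating income = contribution − fixed costs = €4,395,675.00 − €3,064,100 = €1,331,575.00.
DOL = contribution ÷ EBIT = €4,395,675.00 ÷ €1,331,575.00 = 3.3011.
%ΔEBIT = DOL × %ΔSales = 3.3011 × +9.4% = +31.0%.

+31.0%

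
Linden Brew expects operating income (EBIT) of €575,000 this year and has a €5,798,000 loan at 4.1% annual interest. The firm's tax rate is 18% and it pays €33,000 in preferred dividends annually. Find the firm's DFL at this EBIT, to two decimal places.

1.94

Annual interest charges come to €237,718.00.
Preferred dividends grossed up pre-tax: €33,000 / (1 − 0.18) = €40,243.90.
DFL = EBIT ÷ [EBIT − I − D_p/(1−t)] = €575,000 ÷ [€575,000 − €237,718.00 − €40,243.90] = €575,000 ÷ €297,038.10 = 1.9358.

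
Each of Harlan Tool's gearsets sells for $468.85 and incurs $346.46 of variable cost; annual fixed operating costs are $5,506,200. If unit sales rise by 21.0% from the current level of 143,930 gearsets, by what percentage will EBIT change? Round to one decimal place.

+30.5%

Total contribution margin = 143,930 × $122.39 = $17,615,592.70.
Subtracting fixed costs: EBIT = $17,615,592.70 − $5,506,200 = $12,109,392.70.
Degree of operating leverage = $17,615,592.70 / $12,109,392.70 = 1.4547.
%ΔEBIT = DOL × %ΔSales = 1.4547 × +21.0% = +30.5%.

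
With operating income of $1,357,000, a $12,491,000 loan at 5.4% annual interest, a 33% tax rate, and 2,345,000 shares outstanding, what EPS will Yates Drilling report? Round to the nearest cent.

Interest = $674,514.00, so EBT = $1,357,000 − $674,514.00 = $682,486.00.
Net income = $682,486.00 × (1 − 0.33) = $457,265.62.
Per share: $457,265.62 / 2,345,000 shares = $0.19.

$0.19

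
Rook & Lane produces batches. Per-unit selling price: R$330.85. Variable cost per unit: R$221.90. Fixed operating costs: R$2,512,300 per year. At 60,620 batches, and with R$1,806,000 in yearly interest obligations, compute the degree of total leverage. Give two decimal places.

At 60,620 units, contribution = 60,620 × R$108.95 = R$6,604,549.00.
Subtracting fixed costs: EBIT = R$6,604,549.00 − R$2,512,300 = R$4,092,249.00. Interest = R$1,806,000.00.
DOL = R$6,604,549.00 ÷ R$4,092,249.00 = 1.6139; DFL = R$4,092,249.00 ÷ R$2,286,249.00 = 1.7899.
Combined leverage = 1.6139 × 1.7899 = 2.8887.

2.89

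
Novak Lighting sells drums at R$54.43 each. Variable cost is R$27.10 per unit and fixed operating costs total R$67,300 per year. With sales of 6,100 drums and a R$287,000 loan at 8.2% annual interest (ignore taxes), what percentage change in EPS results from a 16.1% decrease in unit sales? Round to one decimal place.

At 6,100 units, contribution = 6,100 × R$27.33 = R$166,713.00.
EBIT = R$166,713.00 − R$67,300 = R$99,413.00.
After interest of R$23,534.00, pre-tax earnings = R$75,879.00.
DCL = total CM / (EBIT − I) = R$166,713.00 / R$75,879.00 = 2.1971.
EPS therefore changes by 2.1971 × (-16.1%) = -35.4%.

-35.4%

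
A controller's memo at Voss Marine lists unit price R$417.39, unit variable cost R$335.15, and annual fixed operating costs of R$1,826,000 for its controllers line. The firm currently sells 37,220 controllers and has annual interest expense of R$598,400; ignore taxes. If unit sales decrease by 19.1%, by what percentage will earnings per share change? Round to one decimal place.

-91.8%

At 37,220 units, contribution = 37,220 × R$82.24 = R$3,060,972.80.
EBIT = R$3,060,972.80 − R$1,826,000 = R$1,234,972.80.
After interest of R$598,400.00, pre-tax earnings = R$636,572.80.
DCL = total CM / (EBIT − I) = R$3,060,972.80 / R$636,572.80 = 4.8085.
%ΔEPS = DCL × %ΔSales = 4.8085 × -19.1% = -91.8%.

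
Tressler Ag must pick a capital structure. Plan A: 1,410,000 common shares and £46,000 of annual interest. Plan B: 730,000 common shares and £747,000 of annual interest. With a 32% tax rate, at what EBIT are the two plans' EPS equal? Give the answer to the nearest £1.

Set EPS_A = EPS_B: (EBIT − £46,000)(1 − 0.32) ÷ 1,410,000 = (EBIT − £747,000)(1 − 0.32) ÷ 730,000.
The (1 − t) factor cancels: (EBIT − 46,000) × 730,000 = (EBIT − 747,000) × 1,410,000.
EBIT × (1,410,000 − 730,000) = 747,000 × 1,410,000 − 46,000 × 730,000 = 1,019,690,000,000, so EBIT = 1,019,690,000,000 ÷ 680,000 = 1,499,544.12.

£1,499,544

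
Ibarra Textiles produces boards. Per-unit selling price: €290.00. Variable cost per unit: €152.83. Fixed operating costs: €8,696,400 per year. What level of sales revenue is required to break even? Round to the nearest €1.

Contribution margin per unit = €290.00 − €152.83 = €137.17, a CM ratio of €137.17 ÷ €290.00 = 0.4730.
Break-even sales = FC ÷ CM ratio = €8,696,400 × €290.00 / €137.17 = €18,385,624.

€18,385,624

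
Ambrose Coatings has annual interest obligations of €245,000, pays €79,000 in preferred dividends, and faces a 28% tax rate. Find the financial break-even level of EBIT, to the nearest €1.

€354,722

Grossing the preferred dividend up to pre-tax terms: €79,000 / (1 − 0.28) = €109,722.22.
EPS = 0 when EBIT covers interest plus the pre-tax preferred burden: €245,000 + €109,722.22 = €354,722.22.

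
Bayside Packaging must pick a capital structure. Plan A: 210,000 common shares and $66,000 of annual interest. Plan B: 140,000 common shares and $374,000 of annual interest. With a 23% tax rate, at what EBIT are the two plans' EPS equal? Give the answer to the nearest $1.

$990,000

Set EPS_A = EPS_B: (EBIT − $66,000)(1 − 0.23) ÷ 210,000 = (EBIT − $374,000)(1 − 0.23) ÷ 140,000.
The (1 − t) factor cancels: (EBIT − 66,000) × 140,000 = (EBIT − 374,000) × 210,000.
EBIT × (210,000 − 140,000) = 374,000 × 210,000 − 66,000 × 140,000 = 69,300,000,000, so EBIT = 69,300,000,000 ÷ 70,000 = 990,000.00.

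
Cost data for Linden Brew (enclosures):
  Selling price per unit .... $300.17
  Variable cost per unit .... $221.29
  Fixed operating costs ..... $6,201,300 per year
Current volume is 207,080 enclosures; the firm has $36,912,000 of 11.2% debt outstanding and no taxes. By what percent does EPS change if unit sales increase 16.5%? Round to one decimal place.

Total contribution margin = 207,080 × $78.88 = $16,334,470.40.
Subtracting fixed costs: EBIT = $16,334,470.40 − $6,201,300 = $10,133,170.40.
After interest of $4,134,144.00, pre-tax earnings = $5,999,026.40.
DCL = total CM / (EBIT − I) = $16,334,470.40 / $5,999,026.40 = 2.7229.
EPS therefore changes by 2.7229 × (+16.5%) = +44.9%.

+44.9%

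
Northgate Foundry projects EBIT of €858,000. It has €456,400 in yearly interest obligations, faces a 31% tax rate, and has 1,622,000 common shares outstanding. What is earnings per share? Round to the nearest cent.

Pre-tax income = €858,000 − €456,400.00 = €401,600.00.
After tax at 31%: net income = €401,600.00 × 0.69 = €277,104.00.
EPS = €277,104.00 ÷ 1,622,000 = €0.17.

€0.17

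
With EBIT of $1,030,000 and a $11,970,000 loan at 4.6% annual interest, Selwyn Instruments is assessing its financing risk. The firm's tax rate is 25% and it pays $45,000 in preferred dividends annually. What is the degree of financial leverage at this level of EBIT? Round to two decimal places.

Interest = $550,620.00.
Pre-tax preferred-dividend burden = $45,000 ÷ (1 − 0.25) = $60,000.00.
DFL = EBIT ÷ [EBIT − I − D_p/(1−t)] = $1,030,000 ÷ [$1,030,000 − $550,620.00 − $60,000.00] = $1,030,000 ÷ $419,380.00 = 2.4560.

2.46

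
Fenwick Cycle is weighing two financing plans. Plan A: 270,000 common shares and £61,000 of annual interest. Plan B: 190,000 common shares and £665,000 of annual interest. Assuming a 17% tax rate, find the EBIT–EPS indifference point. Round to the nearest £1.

£2,099,500

At indifference, (EBIT − 61,000)(1 − t)/270,000 = (EBIT − 665,000)(1 − t)/190,000.
The (1 − t) factor cancels: (EBIT − 61,000) × 190,000 = (EBIT − 665,000) × 270,000.
Solving, EBIT = (665,000·270,000 − 61,000·190,000) / (270,000 − 190,000) = 167,960,000,000 / 80,000 = 2,099,500.00.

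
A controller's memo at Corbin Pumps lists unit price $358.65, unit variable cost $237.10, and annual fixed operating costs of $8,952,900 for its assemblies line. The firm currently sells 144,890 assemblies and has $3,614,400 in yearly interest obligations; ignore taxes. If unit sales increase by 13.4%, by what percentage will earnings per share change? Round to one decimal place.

+46.8%

Total contribution margin = 144,890 × $121.55 = $17,611,379.50.
Operating income = contribution − fixed costs = $17,611,379.50 − $8,952,900 = $8,658,479.50.
After interest of $3,614,400.00, pre-tax earnings = $5,044,079.50.
DCL = total CM / (EBIT − I) = $17,611,379.50 / $5,044,079.50 = 3.4915.
EPS therefore changes by 3.4915 × (+13.4%) = +46.8%.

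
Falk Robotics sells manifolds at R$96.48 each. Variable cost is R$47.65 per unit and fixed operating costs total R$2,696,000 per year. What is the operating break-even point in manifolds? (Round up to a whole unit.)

Contribution margin per unit = R$96.48 − R$47.65 = R$48.83.
Break-even Q = R$2,696,000 / R$48.83 = 55,211.96 → 55,212 manifolds.

55,212 manifolds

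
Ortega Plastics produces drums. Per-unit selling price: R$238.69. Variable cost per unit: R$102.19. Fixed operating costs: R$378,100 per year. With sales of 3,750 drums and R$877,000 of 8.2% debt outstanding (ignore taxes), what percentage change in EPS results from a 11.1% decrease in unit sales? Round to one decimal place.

-91.8%

Contribution at this volume is 3,750 × R$136.50 = R$511,875.00.
Subtracting fixed costs: EBIT = R$511,875.00 − R$378,100 = R$133,775.00.
Interest = R$71,914.00, so EBIT − I = R$61,861.00.
DCL = total CM / (EBIT − I) = R$511,875.00 / R$61,861.00 = 8.2746.
%ΔEPS = DCL × %ΔSales = 8.2746 × -11.1% = -91.8%.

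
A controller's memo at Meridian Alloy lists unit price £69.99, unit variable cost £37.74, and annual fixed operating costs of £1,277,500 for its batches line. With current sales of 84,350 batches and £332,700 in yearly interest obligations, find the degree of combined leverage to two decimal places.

Total contribution margin = 84,350 × £32.25 = £2,720,287.50.
Operating income = contribution − fixed costs = £2,720,287.50 − £1,277,500 = £1,442,787.50. Interest = £332,700.00, so EBIT − I = £1,110,087.50.
DCL = contribution ÷ (EBIT − I) = £2,720,287.50 ÷ £1,110,087.50 = 2.4505.

2.45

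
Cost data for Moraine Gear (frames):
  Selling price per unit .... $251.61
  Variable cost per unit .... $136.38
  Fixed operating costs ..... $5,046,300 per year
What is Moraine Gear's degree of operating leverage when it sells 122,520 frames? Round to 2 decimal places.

At 122,520 units, contribution = 122,520 × $115.23 = $14,117,979.60.
Subtracting fixed costs: EBIT = $14,117,979.60 − $5,046,300 = $9,071,679.60.
Degree of operating leverage = $14,117,979.60 / $9,071,679.60 = 1.5563.

1.56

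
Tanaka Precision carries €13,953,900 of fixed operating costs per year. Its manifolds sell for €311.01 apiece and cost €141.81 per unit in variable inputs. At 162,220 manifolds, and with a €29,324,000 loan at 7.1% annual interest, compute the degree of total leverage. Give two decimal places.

Total contribution margin = 162,220 × €169.20 = €27,447,624.00.
EBIT = €27,447,624.00 − €13,953,900 = €13,493,724.00. Interest = €2,082,004.00, so EBIT − I = €11,411,720.00.
DCL = contribution ÷ (EBIT − I) = €27,447,624.00 ÷ €11,411,720.00 = 2.4052.

2.41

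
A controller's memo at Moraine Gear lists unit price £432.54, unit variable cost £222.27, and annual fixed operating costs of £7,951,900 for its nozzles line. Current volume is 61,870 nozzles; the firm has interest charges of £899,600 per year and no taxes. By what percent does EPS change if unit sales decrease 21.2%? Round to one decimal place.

At 61,870 units, contribution = 61,870 × £210.27 = £13,009,404.90.
Subtracting fixed costs: EBIT = £13,009,404.90 − £7,951,900 = £5,057,504.90.
Interest = £899,600.00, so EBIT − I = £4,157,904.90.
DCL = total CM / (EBIT − I) = £13,009,404.90 / £4,157,904.90 = 3.1288.
EPS therefore changes by 3.1288 × (-21.2%) = -66.3%.

-66.3%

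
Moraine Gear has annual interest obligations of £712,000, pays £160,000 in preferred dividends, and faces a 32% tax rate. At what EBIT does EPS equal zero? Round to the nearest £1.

£947,294

Preferred dividends are paid after tax, so their pre-tax equivalent is £160,000 ÷ (1 − 0.32) = £235,294.12.
Financial break-even EBIT = interest + D_p ÷ (1 − t) = £712,000 + £235,294.12 = £947,294.12.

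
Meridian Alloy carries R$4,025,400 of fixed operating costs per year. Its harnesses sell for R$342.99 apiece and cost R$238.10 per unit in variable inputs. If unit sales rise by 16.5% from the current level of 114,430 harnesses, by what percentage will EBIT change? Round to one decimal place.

+24.8%

Contribution at this volume is 114,430 × R$104.89 = R$12,002,562.70.
Operating income = contribution − fixed costs = R$12,002,562.70 − R$4,025,400 = R$7,977,162.70.
DOL = contribution ÷ EBIT = R$12,002,562.70 ÷ R$7,977,162.70 = 1.5046.
Operating income changes by 1.5046 × +16.5% = +24.8%.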